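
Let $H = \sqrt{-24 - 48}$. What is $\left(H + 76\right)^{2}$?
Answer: $5704 + 912 i \sqrt{2} \approx 5704.0 + 1289.8 i$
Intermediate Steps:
$H = 6 i \sqrt{2}$ ($H = \sqrt{-72} = 6 i \sqrt{2} \approx 8.4853 i$)
$\left(H + 76\right)^{2} = \left(6 i \sqrt{2} + 76\right)^{2} = \left(76 + 6 i \sqrt{2}\right)^{2}$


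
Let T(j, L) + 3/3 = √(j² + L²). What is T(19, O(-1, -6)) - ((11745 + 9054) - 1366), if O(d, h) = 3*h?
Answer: -19434 + √685 ≈ -19408.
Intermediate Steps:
T(j, L) = -1 + √(L² + j²) (T(j, L) = -1 + √(j² + L²) = -1 + √(L² + j²))
T(19, O(-1, -6)) - ((11745 + 9054) - 1366) = (-1 + √((3*(-6))² + 19²)) - ((11745 + 9054) - 1366) = (-1 + √((-18)² + 361)) - (20799 - 1366) = (-1 + √(324 + 361)) - 1*19433 = (-1 + √685) - 19433 = -19434 + √685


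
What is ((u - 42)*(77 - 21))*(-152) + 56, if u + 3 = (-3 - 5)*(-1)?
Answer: 315000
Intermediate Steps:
u = 5 (u = -3 + (-3 - 5)*(-1) = -3 - 8*(-1) = -3 + 8 = 5)
((u - 42)*(77 - 21))*(-152) + 56 = ((5 - 42)*(77 - 21))*(-152) + 56 = -37*56*(-152) + 56 = -2072*(-152) + 56 = 314944 + 56 = 315000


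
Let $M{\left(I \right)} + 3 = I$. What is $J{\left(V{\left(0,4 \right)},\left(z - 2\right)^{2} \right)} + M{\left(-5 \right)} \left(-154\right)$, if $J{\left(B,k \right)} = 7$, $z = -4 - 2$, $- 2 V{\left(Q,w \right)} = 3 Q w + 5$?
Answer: $1239$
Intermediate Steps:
$V{\left(Q,w \right)} = - \frac{5}{2} - \frac{3 Q w}{2}$ ($V{\left(Q,w \right)} = - \frac{3 Q w + 5}{2} = - \frac{5 + 3 Q w}{2} = - \frac{5}{2} - \frac{3 Q w}{2}$)
$z = -6$ ($z = -4 - 2 = -6$)
$M{\left(I \right)} = -3 + I$
$J{\left(V{\left(0,4 \right)},\left(z - 2\right)^{2} \right)} + M{\left(-5 \right)} \left(-154\right) = 7 + \left(-3 - 5\right) \left(-154\right) = 7 - -1232 = 7 + 1232 = 1239$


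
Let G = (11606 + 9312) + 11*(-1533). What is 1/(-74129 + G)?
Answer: -1/70074 ≈ -1.4271e-5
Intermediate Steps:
G = 4055 (G = 20918 - 16863 = 4055)
1/(-74129 + G) = 1/(-74129 + 4055) = 1/(-70074) = -1/70074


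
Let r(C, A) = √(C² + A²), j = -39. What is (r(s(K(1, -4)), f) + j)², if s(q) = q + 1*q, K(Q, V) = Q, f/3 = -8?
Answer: 2101 - 156*√145 ≈ 222.51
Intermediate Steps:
f = -24 (f = 3*(-8) = -24)
s(q) = 2*q (s(q) = q + q = 2*q)
r(C, A) = √(A² + C²)
(r(s(K(1, -4)), f) + j)² = (√((-24)² + (2*1)²) - 39)² = (√(576 + 2²) - 39)² = (√(576 + 4) - 39)² = (√580 - 39)² = (2*√145 - 39)² = (-39 + 2*√145)²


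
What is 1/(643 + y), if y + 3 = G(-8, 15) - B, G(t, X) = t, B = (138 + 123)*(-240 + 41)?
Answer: 1/52571 ≈ 1.9022e-5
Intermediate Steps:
B = -51939 (B = 261*(-199) = -51939)
y = 51928 (y = -3 + (-8 - 1*(-51939)) = -3 + (-8 + 51939) = -3 + 51931 = 51928)
1/(643 + y) = 1/(643 + 51928) = 1/52571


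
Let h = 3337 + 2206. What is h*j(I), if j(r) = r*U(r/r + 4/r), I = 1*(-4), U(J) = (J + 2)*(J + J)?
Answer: 0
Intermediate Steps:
U(J) = 2*J*(2 + J) (U(J) = (2 + J)*(2*J) = 2*J*(2 + J))
I = -4
h = 5543
j(r) = 2*r*(1 + 4/r)*(3 + 4/r) (j(r) = r*(2*(r/r + 4/r)*(2 + (r/r + 4/r))) = r*(2*(1 + 4/r)*(2 + (1 + 4/r))) = r*(2*(1 + 4/r)*(3 + 4/r)) = 2*r*(1 + 4/r)*(3 + 4/r))
h*j(I) = 5543*(32 + 6*(-4) + 32/(-4)) = 5543*(32 - 24 + 32*(-¼)) = 5543*(32 - 24 - 8) = 5543*0 = 0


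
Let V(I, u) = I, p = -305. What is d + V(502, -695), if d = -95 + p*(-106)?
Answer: 32737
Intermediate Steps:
d = 32235 (d = -95 - 305*(-106) = -95 + 32330 = 32235)
d + V(502, -695) = 32235 + 502 = 32737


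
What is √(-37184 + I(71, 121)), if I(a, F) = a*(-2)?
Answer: I*√37326 ≈ 193.2*I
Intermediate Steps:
I(a, F) = -2*a
√(-37184 + I(71, 121)) = √(-37184 - 2*71) = √(-37184 - 142) = √(-37326) = I*√37326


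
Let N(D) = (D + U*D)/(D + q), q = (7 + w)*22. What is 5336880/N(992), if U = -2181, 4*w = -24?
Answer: -33822477/13516 ≈ -2502.4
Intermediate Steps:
w = -6 (w = (¼)*(-24) = -6)
q = 22 (q = (7 - 6)*22 = 1*22 = 22)
N(D) = -2180*D/(22 + D) (N(D) = (D - 2181*D)/(D + 22) = (-2180*D)/(22 + D) = -2180*D/(22 + D))
5336880/N(992) = 5336880/((-2180*992/(22 + 992))) = 5336880/((-2180*992/1014)) = 5336880/((-2180*992*1/1014)) = 5336880/(-1081280/507) = 5336880*(-507/1081280) = -33822477/13516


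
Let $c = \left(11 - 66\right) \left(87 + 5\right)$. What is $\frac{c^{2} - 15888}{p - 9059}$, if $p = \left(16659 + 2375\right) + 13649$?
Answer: $\frac{3198464}{2953} \approx 1083.1$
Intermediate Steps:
$c = -5060$ ($c = \left(-55\right) 92 = -5060$)
$p = 32683$ ($p = 19034 + 13649 = 32683$)
$\frac{c^{2} - 15888}{p - 9059} = \frac{\left(-5060\right)^{2} - 15888}{32683 - 9059} = \frac{25603600 - 15888}{23624} = 25587712 \cdot \frac{1}{23624} = \frac{3198464}{2953}$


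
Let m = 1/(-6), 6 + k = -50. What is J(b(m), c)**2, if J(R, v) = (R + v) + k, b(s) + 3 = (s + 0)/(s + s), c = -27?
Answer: 29241/4 ≈ 7310.3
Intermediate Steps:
k = -56 (k = -6 - 50 = -56)
m = -1/6 (m = 1*(-1/6) = -1/6 ≈ -0.16667)
b(s) = -5/2 (b(s) = -3 + (s + 0)/(s + s) = -3 + s/((2*s)) = -3 + s*(1/(2*s)) = -3 + 1/2 = -5/2)
J(R, v) = -56 + R + v (J(R, v) = (R + v) - 56 = -56 + R + v)
J(b(m), c)**2 = (-56 - 5/2 - 27)**2 = (-171/2)**2 = 29241/4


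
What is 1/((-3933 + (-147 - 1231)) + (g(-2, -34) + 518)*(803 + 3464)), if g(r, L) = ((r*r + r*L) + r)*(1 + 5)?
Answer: 1/3997135 ≈ 2.5018e-7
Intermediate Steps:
g(r, L) = 6*r + 6*r**2 + 6*L*r (g(r, L) = ((r**2 + L*r) + r)*6 = (r + r**2 + L*r)*6 = 6*r + 6*r**2 + 6*L*r)
1/((-3933 + (-147 - 1231)) + (g(-2, -34) + 518)*(803 + 3464)) = 1/((-3933 + (-147 - 1231)) + (6*(-2)*(1 - 34 - 2) + 518)*(803 + 3464)) = 1/((-3933 - 1378) + (6*(-2)*(-35) + 518)*4267) = 1/(-5311 + (420 + 518)*4267) = 1/(-5311 + 938*4267) = 1/(-5311 + 4002446) = 1/3997135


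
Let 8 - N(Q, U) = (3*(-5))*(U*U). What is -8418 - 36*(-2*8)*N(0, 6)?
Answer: 307230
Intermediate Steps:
N(Q, U) = 8 + 15*U**2 (N(Q, U) = 8 - 3*(-5)*U*U = 8 - (-15)*U**2 = 8 + 15*U**2)
-8418 - 36*(-2*8)*N(0, 6) = -8418 - 36*(-2*8)*(8 + 15*6**2) = -8418 - 36*(-16)*(8 + 15*36) = -8418 - (-576)*(8 + 540) = -8418 - (-576)*548 = -8418 - 1*(-315648) = -8418 + 315648 = 307230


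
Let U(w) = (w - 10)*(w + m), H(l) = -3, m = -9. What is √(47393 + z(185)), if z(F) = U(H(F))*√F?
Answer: √(47393 + 156*√185) ≈ 222.52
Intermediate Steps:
U(w) = (-10 + w)*(-9 + w) (U(w) = (w - 10)*(w - 9) = (-10 + w)*(-9 + w))
z(F) = 156*√F (z(F) = (90 + (-3)² - 19*(-3))*√F = (90 + 9 + 57)*√F = 156*√F)
√(47393 + z(185)) = √(47393 + 156*√185)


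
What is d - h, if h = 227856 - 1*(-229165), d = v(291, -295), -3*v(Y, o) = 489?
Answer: -457184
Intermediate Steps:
v(Y, o) = -163 (v(Y, o) = -1/3*489 = -163)
d = -163
h = 457021 (h = 227856 + 229165 = 457021)
d - h = -163 - 1*457021 = -163 - 457021 = -457184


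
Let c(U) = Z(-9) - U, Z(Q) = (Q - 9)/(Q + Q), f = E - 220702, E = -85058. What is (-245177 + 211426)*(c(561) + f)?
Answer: 10338606320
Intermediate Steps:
f = -305760 (f = -85058 - 220702 = -305760)
Z(Q) = (-9 + Q)/(2*Q) (Z(Q) = (-9 + Q)/((2*Q)) = (-9 + Q)*(1/(2*Q)) = (-9 + Q)/(2*Q))
c(U) = 1 - U (c(U) = (½)*(-9 - 9)/(-9) - U = (½)*(-⅑)*(-18) - U = 1 - U)
(-245177 + 211426)*(c(561) + f) = (-245177 + 211426)*((1 - 1*561) - 305760) = -33751*((1 - 561) - 305760) = -33751*(-560 - 305760) = -33751*(-306320) = 10338606320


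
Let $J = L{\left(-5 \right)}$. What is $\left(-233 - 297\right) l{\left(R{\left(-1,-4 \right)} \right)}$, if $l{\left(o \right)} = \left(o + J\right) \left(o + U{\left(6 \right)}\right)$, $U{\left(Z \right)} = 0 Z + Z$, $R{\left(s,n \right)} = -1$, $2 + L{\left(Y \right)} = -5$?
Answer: $21200$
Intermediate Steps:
$L{\left(Y \right)} = -7$ ($L{\left(Y \right)} = -2 - 5 = -7$)
$U{\left(Z \right)} = Z$ ($U{\left(Z \right)} = 0 + Z = Z$)
$J = -7$
$l{\left(o \right)} = \left(-7 + o\right) \left(6 + o\right)$ ($l{\left(o \right)} = \left(o - 7\right) \left(o + 6\right) = \left(-7 + o\right) \left(6 + o\right)$)
$\left(-233 - 297\right) l{\left(R{\left(-1,-4 \right)} \right)} = \left(-233 - 297\right) \left(-42 + \left(-1\right)^{2} - -1\right) = - 530 \left(-42 + 1 + 1\right) = \left(-530\right) \left(-40\right) = 21200$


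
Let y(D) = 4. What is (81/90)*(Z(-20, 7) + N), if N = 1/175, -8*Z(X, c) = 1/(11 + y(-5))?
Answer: -33/14000 ≈ -0.0023571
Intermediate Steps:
Z(X, c) = -1/120 (Z(X, c) = -1/(8*(11 + 4)) = -⅛/15 = -⅛*1/15 = -1/120)
N = 1/175 ≈ 0.0057143
(81/90)*(Z(-20, 7) + N) = (81/90)*(-1/120 + 1/175) = (81*(1/90))*(-11/4200) = (9/10)*(-11/4200) = -33/14000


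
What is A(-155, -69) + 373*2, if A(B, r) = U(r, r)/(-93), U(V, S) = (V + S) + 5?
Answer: 69511/93 ≈ 747.43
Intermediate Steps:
U(V, S) = 5 + S + V (U(V, S) = (S + V) + 5 = 5 + S + V)
A(B, r) = -5/93 - 2*r/93 (A(B, r) = (5 + r + r)/(-93) = (5 + 2*r)*(-1/93) = -5/93 - 2*r/93)
A(-155, -69) + 373*2 = (-5/93 - 2/93*(-69)) + 373*2 = (-5/93 + 46/31) + 746 = 133/93 + 746 = 69511/93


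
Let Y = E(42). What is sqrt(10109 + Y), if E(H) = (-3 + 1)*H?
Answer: 5*sqrt(401) ≈ 100.12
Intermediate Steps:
E(H) = -2*H
Y = -84 (Y = -2*42 = -84)
sqrt(10109 + Y) = sqrt(10109 - 84) = sqrt(10025) = 5*sqrt(401)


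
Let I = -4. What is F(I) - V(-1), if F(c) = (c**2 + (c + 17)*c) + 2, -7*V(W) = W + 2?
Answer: -237/7 ≈ -33.857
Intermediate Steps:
V(W) = -2/7 - W/7 (V(W) = -(W + 2)/7 = -(2 + W)/7 = -2/7 - W/7)
F(c) = 2 + c**2 + c*(17 + c) (F(c) = (c**2 + (17 + c)*c) + 2 = (c**2 + c*(17 + c)) + 2 = 2 + c**2 + c*(17 + c))
F(I) - V(-1) = (2 + 2*(-4)**2 + 17*(-4)) - (-2/7 - 1/7*(-1)) = (2 + 2*16 - 68) - (-2/7 + 1/7) = (2 + 32 - 68) - 1*(-1/7) = -34 + 1/7 = -237/7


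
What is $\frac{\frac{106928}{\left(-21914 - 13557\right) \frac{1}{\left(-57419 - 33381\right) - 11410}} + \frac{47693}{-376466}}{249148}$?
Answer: $\frac{4114436964831677}{3327029082585928} \approx 1.2367$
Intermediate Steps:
$\frac{\frac{106928}{\left(-21914 - 13557\right) \frac{1}{\left(-57419 - 33381\right) - 11410}} + \frac{47693}{-376466}}{249148} = \left(\frac{106928}{\left(-35471\right) \frac{1}{-90800 - 11410}} + 47693 \left(- \frac{1}{376466}\right)\right) \frac{1}{249148} = \left(\frac{106928}{\left(-35471\right) \frac{1}{-102210}} - \frac{47693}{376466}\right) \frac{1}{249148} = \left(\frac{106928}{\left(-35471\right) \left(- \frac{1}{102210}\right)} - \frac{47693}{376466}\right) \frac{1}{249148} = \left(\frac{106928}{\frac{35471}{102210}} - \frac{47693}{376466}\right) \frac{1}{249148} = \left(106928 \cdot \frac{102210}{35471} - \frac{47693}{376466}\right) \frac{1}{249148} = \left(\frac{10929110880}{35471} - \frac{47693}{376466}\right) \frac{1}{249148} = \frac{4114436964831677}{13353625486} \cdot \frac{1}{249148} = \frac{4114436964831677}{3327029082585928}$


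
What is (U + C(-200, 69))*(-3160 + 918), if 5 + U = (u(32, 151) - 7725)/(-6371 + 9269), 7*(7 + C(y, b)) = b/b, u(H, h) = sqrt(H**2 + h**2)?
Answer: 15726509/483 - 5605*sqrt(953)/1449 ≈ 32441.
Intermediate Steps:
C(y, b) = -48/7 (C(y, b) = -7 + (b/b)/7 = -7 + (1/7)*1 = -7 + 1/7 = -48/7)
U = -7405/966 + 5*sqrt(953)/2898 (U = -5 + (sqrt(32**2 + 151**2) - 7725)/(-6371 + 9269) = -5 + (sqrt(1024 + 22801) - 7725)/2898 = -5 + (sqrt(23825) - 7725)*(1/2898) = -5 + (5*sqrt(953) - 7725)*(1/2898) = -5 + (-7725 + 5*sqrt(953))*(1/2898) = -5 + (-2575/966 + 5*sqrt(953)/2898) = -7405/966 + 5*sqrt(953)/2898 ≈ -7.6124)
(U + C(-200, 69))*(-3160 + 918) = ((-7405/966 + 5*sqrt(953)/2898) - 48/7)*(-3160 + 918) = (-14029/966 + 5*sqrt(953)/2898)*(-2242) = 15726509/483 - 5605*sqrt(953)/1449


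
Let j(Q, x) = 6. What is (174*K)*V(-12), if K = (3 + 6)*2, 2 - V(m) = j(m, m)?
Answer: -12528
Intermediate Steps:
V(m) = -4 (V(m) = 2 - 1*6 = 2 - 6 = -4)
K = 18 (K = 9*2 = 18)
(174*K)*V(-12) = (174*18)*(-4) = 3132*(-4) = -12528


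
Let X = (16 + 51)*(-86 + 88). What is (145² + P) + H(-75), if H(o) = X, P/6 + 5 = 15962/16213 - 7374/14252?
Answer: 1220719135194/57766919 ≈ 21132.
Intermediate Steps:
P = -1571103927/57766919 (P = -30 + 6*(15962/16213 - 7374/14252) = -30 + 6*(15962*(1/16213) - 7374*1/14252) = -30 + 6*(15962/16213 - 3687/7126) = -30 + 6*(53967881/115533838) = -30 + 161903643/57766919 = -1571103927/57766919 ≈ -27.197)
X = 134 (X = 67*2 = 134)
H(o) = 134
(145² + P) + H(-75) = (145² - 1571103927/57766919) + 134 = (21025 - 1571103927/57766919) + 134 = 1212978368048/57766919 + 134 = 1220719135194/57766919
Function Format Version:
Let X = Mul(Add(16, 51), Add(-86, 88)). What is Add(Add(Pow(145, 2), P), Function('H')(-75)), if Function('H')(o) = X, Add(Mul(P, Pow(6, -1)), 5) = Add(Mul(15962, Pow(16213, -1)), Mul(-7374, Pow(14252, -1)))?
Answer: Rational(1220719135194, 57766919) ≈ 21132.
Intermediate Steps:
P = Rational(-1571103927, 57766919) (P = Add(-30, Mul(6, Add(Mul(15962, Pow(16213, -1)), Mul(-7374, Pow(14252, -1))))) = Add(-30, Mul(6, Add(Mul(15962, Rational(1, 16213)), Mul(-7374, Rational(1, 14252))))) = Add(-30, Mul(6, Add(Rational(15962, 16213), Rational(-3687, 7126)))) = Add(-30, Mul(6, Rational(53967881, 115533838))) = Add(-30, Rational(161903643, 57766919)) = Rational(-1571103927, 57766919) ≈ -27.197)
X = 134 (X = Mul(67, 2) = 134)
Function('H')(o) = 134
Add(Add(Pow(145, 2), P), Function('H')(-75)) = Add(Add(Pow(145, 2), Rational(-1571103927, 57766919)), 134) = Add(Add(21025, Rational(-1571103927, 57766919)), 134) = Add(Rational(1212978368048, 57766919), 134) = Rational(1220719135194, 57766919)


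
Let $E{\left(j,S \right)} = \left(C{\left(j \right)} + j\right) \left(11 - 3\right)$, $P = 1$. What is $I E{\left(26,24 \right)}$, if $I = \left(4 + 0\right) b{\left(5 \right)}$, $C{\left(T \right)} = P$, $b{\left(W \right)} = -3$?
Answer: $-2592$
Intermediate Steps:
$C{\left(T \right)} = 1$
$E{\left(j,S \right)} = 8 + 8 j$ ($E{\left(j,S \right)} = \left(1 + j\right) \left(11 - 3\right) = \left(1 + j\right) 8 = 8 + 8 j$)
$I = -12$ ($I = \left(4 + 0\right) \left(-3\right) = 4 \left(-3\right) = -12$)
$I E{\left(26,24 \right)} = - 12 \left(8 + 8 \cdot 26\right) = - 12 \left(8 + 208\right) = \left(-12\right) 216 = -2592$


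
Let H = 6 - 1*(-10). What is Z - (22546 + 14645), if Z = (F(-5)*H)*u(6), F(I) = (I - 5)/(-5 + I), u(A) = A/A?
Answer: -37175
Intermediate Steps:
u(A) = 1
F(I) = 1 (F(I) = (-5 + I)/(-5 + I) = 1)
H = 16 (H = 6 + 10 = 16)
Z = 16 (Z = (1*16)*1 = 16*1 = 16)
Z - (22546 + 14645) = 16 - (22546 + 14645) = 16 - 1*37191 = 16 - 37191 = -37175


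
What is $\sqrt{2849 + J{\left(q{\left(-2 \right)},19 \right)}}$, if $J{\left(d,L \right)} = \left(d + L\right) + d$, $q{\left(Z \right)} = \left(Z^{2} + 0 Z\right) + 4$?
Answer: $2 \sqrt{721} \approx 53.703$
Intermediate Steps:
$q{\left(Z \right)} = 4 + Z^{2}$ ($q{\left(Z \right)} = \left(Z^{2} + 0\right) + 4 = Z^{2} + 4 = 4 + Z^{2}$)
$J{\left(d,L \right)} = L + 2 d$ ($J{\left(d,L \right)} = \left(L + d\right) + d = L + 2 d$)
$\sqrt{2849 + J{\left(q{\left(-2 \right)},19 \right)}} = \sqrt{2849 + \left(19 + 2 \left(4 + \left(-2\right)^{2}\right)\right)} = \sqrt{2849 + \left(19 + 2 \left(4 + 4\right)\right)} = \sqrt{2849 + \left(19 + 2 \cdot 8\right)} = \sqrt{2849 + \left(19 + 16\right)} = \sqrt{2849 + 35} = \sqrt{2884} = 2 \sqrt{721}$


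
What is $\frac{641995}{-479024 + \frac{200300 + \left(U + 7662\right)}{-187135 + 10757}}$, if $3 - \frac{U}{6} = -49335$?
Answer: $- \frac{56616897055}{42244899531} \approx -1.3402$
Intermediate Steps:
$U = 296028$ ($U = 18 - -296010 = 18 + 296010 = 296028$)
$\frac{641995}{-479024 + \frac{200300 + \left(U + 7662\right)}{-187135 + 10757}} = \frac{641995}{-479024 + \frac{200300 + \left(296028 + 7662\right)}{-187135 + 10757}} = \frac{641995}{-479024 + \frac{200300 + 303690}{-176378}} = \frac{641995}{-479024 + 503990 \left(- \frac{1}{176378}\right)} = \frac{641995}{-479024 - \frac{251995}{88189}} = \frac{641995}{- \frac{42244899531}{88189}} = 641995 \left(- \frac{88189}{42244899531}\right) = - \frac{56616897055}{42244899531}$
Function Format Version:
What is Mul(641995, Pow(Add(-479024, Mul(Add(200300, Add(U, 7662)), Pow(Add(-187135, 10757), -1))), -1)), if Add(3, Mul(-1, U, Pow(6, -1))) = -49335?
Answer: Rational(-56616897055, 42244899531) ≈ -1.3402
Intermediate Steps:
U = 296028 (U = Add(18, Mul(-6, -49335)) = Add(18, 296010) = 296028)
Mul(641995, Pow(Add(-479024, Mul(Add(200300, Add(U, 7662)), Pow(Add(-187135, 10757), -1))), -1)) = Mul(641995, Pow(Add(-479024, Mul(Add(200300, Add(296028, 7662)), Pow(Add(-187135, 10757), -1))), -1)) = Mul(641995, Pow(Add(-479024, Mul(Add(200300, 303690), Pow(-176378, -1))), -1)) = Mul(641995, Pow(Add(-479024, Mul(503990, Rational(-1, 176378))), -1)) = Mul(641995, Pow(Add(-479024, Rational(-251995, 88189)), -1)) = Mul(641995, Pow(Rational(-42244899531, 88189), -1)) = Mul(641995, Rational(-88189, 42244899531)) = Rational(-56616897055, 42244899531)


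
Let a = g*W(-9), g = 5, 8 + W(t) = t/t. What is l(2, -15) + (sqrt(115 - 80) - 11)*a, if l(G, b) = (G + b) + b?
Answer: 357 - 35*sqrt(35) ≈ 149.94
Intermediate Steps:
l(G, b) = G + 2*b
W(t) = -7 (W(t) = -8 + t/t = -8 + 1 = -7)
a = -35 (a = 5*(-7) = -35)
l(2, -15) + (sqrt(115 - 80) - 11)*a = (2 + 2*(-15)) + (sqrt(115 - 80) - 11)*(-35) = (2 - 30) + (sqrt(35) - 11)*(-35) = -28 + (-11 + sqrt(35))*(-35) = -28 + (385 - 35*sqrt(35)) = 357 - 35*sqrt(35)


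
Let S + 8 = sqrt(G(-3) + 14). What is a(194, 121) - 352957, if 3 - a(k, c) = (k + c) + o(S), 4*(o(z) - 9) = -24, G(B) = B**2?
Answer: -353272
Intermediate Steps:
S = -8 + sqrt(23) (S = -8 + sqrt((-3)**2 + 14) = -8 + sqrt(9 + 14) = -8 + sqrt(23) ≈ -3.2042)
o(z) = 3 (o(z) = 9 + (1/4)*(-24) = 9 - 6 = 3)
a(k, c) = -c - k (a(k, c) = 3 - ((k + c) + 3) = 3 - ((c + k) + 3) = 3 - (3 + c + k) = 3 + (-3 - c - k) = -c - k)
a(194, 121) - 352957 = (-1*121 - 1*194) - 352957 = (-121 - 194) - 352957 = -315 - 352957 = -353272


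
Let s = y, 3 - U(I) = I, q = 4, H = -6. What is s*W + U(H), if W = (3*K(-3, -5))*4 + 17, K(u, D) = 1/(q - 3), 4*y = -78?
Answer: -1113/2 ≈ -556.50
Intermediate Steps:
y = -39/2 (y = (¼)*(-78) = -39/2 ≈ -19.500)
K(u, D) = 1 (K(u, D) = 1/(4 - 3) = 1/1 = 1)
U(I) = 3 - I
s = -39/2 ≈ -19.500
W = 29 (W = (3*1)*4 + 17 = 3*4 + 17 = 12 + 17 = 29)
s*W + U(H) = -39/2*29 + (3 - 1*(-6)) = -1131/2 + (3 + 6) = -1131/2 + 9 = -1113/2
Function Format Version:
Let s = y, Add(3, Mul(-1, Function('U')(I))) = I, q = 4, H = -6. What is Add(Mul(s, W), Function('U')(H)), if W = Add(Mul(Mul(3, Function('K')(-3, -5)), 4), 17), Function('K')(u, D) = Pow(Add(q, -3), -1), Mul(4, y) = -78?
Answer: Rational(-1113, 2) ≈ -556.50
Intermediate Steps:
y = Rational(-39, 2) (y = Mul(Rational(1, 4), -78) = Rational(-39, 2) ≈ -19.500)
Function('K')(u, D) = 1 (Function('K')(u, D) = Pow(Add(4, -3), -1) = Pow(1, -1) = 1)
Function('U')(I) = Add(3, Mul(-1, I))
s = Rational(-39, 2) ≈ -19.500
W = 29 (W = Add(Mul(Mul(3, 1), 4), 17) = Add(Mul(3, 4), 17) = Add(12, 17) = 29)
Add(Mul(s, W), Function('U')(H)) = Add(Mul(Rational(-39, 2), 29), Add(3, Mul(-1, -6))) = Add(Rational(-1131, 2), Add(3, 6)) = Add(Rational(-1131, 2), 9) = Rational(-1113, 2)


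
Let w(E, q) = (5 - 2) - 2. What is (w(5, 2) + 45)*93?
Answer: 4278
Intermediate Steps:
w(E, q) = 1 (w(E, q) = 3 - 2 = 1)
(w(5, 2) + 45)*93 = (1 + 45)*93 = 46*93 = 4278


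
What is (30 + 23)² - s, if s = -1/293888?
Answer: 825531393/293888 ≈ 2809.0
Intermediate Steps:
s = -1/293888 (s = -1*1/293888 = -1/293888 ≈ -3.4027e-6)
(30 + 23)² - s = (30 + 23)² - 1*(-1/293888) = 53² + 1/293888 = 2809 + 1/293888 = 825531393/293888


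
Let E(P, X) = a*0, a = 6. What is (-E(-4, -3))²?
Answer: 0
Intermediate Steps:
E(P, X) = 0 (E(P, X) = 6*0 = 0)
(-E(-4, -3))² = (-1*0)² = 0² = 0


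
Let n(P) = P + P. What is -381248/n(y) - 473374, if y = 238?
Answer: -8060974/17 ≈ -4.7418e+5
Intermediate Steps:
n(P) = 2*P
-381248/n(y) - 473374 = -381248/(2*238) - 473374 = -381248/476 - 473374 = -381248*1/476 - 473374 = -13616/17 - 473374 = -8060974/17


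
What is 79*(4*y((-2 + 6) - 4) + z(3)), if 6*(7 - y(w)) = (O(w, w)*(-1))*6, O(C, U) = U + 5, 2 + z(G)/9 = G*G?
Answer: 8769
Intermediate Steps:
z(G) = -18 + 9*G**2 (z(G) = -18 + 9*(G*G) = -18 + 9*G**2)
O(C, U) = 5 + U
y(w) = 12 + w (y(w) = 7 - (5 + w)*(-1)*6/6 = 7 - (-5 - w)*6/6 = 7 - (-30 - 6*w)/6 = 7 + (5 + w) = 12 + w)
79*(4*y((-2 + 6) - 4) + z(3)) = 79*(4*(12 + ((-2 + 6) - 4)) + (-18 + 9*3**2)) = 79*(4*(12 + (4 - 4)) + (-18 + 9*9)) = 79*(4*(12 + 0) + (-18 + 81)) = 79*(4*12 + 63) = 79*(48 + 63) = 79*111 = 8769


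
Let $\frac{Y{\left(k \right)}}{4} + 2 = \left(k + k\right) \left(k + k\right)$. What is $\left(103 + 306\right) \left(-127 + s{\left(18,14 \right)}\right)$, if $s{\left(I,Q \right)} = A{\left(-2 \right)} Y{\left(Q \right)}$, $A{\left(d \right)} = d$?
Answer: $-2610647$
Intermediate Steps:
$Y{\left(k \right)} = -8 + 16 k^{2}$ ($Y{\left(k \right)} = -8 + 4 \left(k + k\right) \left(k + k\right) = -8 + 4 \cdot 2 k 2 k = -8 + 4 \cdot 4 k^{2} = -8 + 16 k^{2}$)
$s{\left(I,Q \right)} = 16 - 32 Q^{2}$ ($s{\left(I,Q \right)} = - 2 \left(-8 + 16 Q^{2}\right) = 16 - 32 Q^{2}$)
$\left(103 + 306\right) \left(-127 + s{\left(18,14 \right)}\right) = \left(103 + 306\right) \left(-127 + \left(16 - 32 \cdot 14^{2}\right)\right) = 409 \left(-127 + \left(16 - 6272\right)\right) = 409 \left(-127 - 6256\right) = 409 \left(-6383\right) = -2610647$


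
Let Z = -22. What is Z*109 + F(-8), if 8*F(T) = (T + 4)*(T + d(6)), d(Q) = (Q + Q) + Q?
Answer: -2403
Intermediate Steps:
d(Q) = 3*Q (d(Q) = 2*Q + Q = 3*Q)
F(T) = (4 + T)*(18 + T)/8 (F(T) = ((T + 4)*(T + 3*6))/8 = ((4 + T)*(T + 18))/8 = ((4 + T)*(18 + T))/8 = (4 + T)*(18 + T)/8)
Z*109 + F(-8) = -22*109 + (9 + (1/8)*(-8)**2 + (11/4)*(-8)) = -2398 + (9 + (1/8)*64 - 22) = -2398 + (9 + 8 - 22) = -2398 - 5 = -2403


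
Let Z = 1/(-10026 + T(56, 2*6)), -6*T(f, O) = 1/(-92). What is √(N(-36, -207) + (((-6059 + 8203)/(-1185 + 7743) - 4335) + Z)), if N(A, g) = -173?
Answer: 2*I*√371115130485305580984393/18147136929 ≈ 67.139*I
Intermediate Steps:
T(f, O) = 1/552 (T(f, O) = -⅙/(-92) = -⅙*(-1/92) = 1/552)
Z = -552/5534351 (Z = 1/(-10026 + 1/552) = 1/(-5534351/552) = -552/5534351 ≈ -9.9741e-5)
√(N(-36, -207) + (((-6059 + 8203)/(-1185 + 7743) - 4335) + Z)) = √(-173 + (((-6059 + 8203)/(-1185 + 7743) - 4335) - 552/5534351)) = √(-173 + ((2144/6558 - 4335) - 552/5534351)) = √(-173 + ((2144*(1/6558) - 4335) - 552/5534351)) = √(-173 + ((1072/3279 - 4335) - 552/5534351)) = √(-173 + (-14213393/3279 - 552/5534351)) = √(-173 - 78661907572951/18147136929) = √(-81801362261668/18147136929) = 2*I*√371115130485305580984393/18147136929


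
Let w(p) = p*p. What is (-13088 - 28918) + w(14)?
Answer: -41810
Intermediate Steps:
w(p) = p**2
(-13088 - 28918) + w(14) = (-13088 - 28918) + 14**2 = -42006 + 196 = -41810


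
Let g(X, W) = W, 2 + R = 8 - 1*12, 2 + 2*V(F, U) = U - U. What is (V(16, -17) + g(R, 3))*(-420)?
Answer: -840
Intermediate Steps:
V(F, U) = -1 (V(F, U) = -1 + (U - U)/2 = -1 + (½)*0 = -1 + 0 = -1)
R = -6 (R = -2 + (8 - 1*12) = -2 + (8 - 12) = -2 - 4 = -6)
(V(16, -17) + g(R, 3))*(-420) = (-1 + 3)*(-420) = 2*(-420) = -840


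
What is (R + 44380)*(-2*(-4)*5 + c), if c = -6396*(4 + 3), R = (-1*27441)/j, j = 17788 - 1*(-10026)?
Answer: -27607648321714/13907 ≈ -1.9852e+9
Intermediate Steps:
j = 27814 (j = 17788 + 10026 = 27814)
R = -27441/27814 (R = -1*27441/27814 = -27441*1/27814 = -27441/27814 ≈ -0.98659)
c = -44772 (c = -6396*7 = -1066*42 = -44772)
(R + 44380)*(-2*(-4)*5 + c) = (-27441/27814 + 44380)*(-2*(-4)*5 - 44772) = 1234357879*(8*5 - 44772)/27814 = 1234357879*(40 - 44772)/27814 = (1234357879/27814)*(-44732) = -27607648321714/13907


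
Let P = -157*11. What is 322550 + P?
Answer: 320823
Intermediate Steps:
P = -1727
322550 + P = 322550 - 1727 = 320823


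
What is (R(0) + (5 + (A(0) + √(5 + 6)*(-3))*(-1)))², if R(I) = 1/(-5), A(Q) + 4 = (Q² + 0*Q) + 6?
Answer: 2671/25 + 84*√11/5 ≈ 162.56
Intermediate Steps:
A(Q) = 2 + Q² (A(Q) = -4 + ((Q² + 0*Q) + 6) = -4 + ((Q² + 0) + 6) = -4 + (Q² + 6) = -4 + (6 + Q²) = 2 + Q²)
R(I) = -⅕
(R(0) + (5 + (A(0) + √(5 + 6)*(-3))*(-1)))² = (-⅕ + (5 + ((2 + 0²) + √(5 + 6)*(-3))*(-1)))² = (-⅕ + (5 + ((2 + 0) + √11*(-3))*(-1)))² = (-⅕ + (5 + (2 - 3*√11)*(-1)))² = (-⅕ + (5 + (-2 + 3*√11)))² = (-⅕ + (3 + 3*√11))² = (14/5 + 3*√11)²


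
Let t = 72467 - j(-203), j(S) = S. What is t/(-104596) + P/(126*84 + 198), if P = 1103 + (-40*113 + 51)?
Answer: -31544391/31326502 ≈ -1.0070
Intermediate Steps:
P = -3366 (P = 1103 + (-4520 + 51) = 1103 - 4469 = -3366)
t = 72670 (t = 72467 - 1*(-203) = 72467 + 203 = 72670)
t/(-104596) + P/(126*84 + 198) = 72670/(-104596) - 3366/(126*84 + 198) = 72670*(-1/104596) - 3366/(10584 + 198) = -36335/52298 - 3366/10782 = -36335/52298 - 3366*1/10782 = -36335/52298 - 187/599 = -31544391/31326502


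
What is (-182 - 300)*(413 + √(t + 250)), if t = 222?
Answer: -199066 - 964*√118 ≈ -2.0954e+5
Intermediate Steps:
(-182 - 300)*(413 + √(t + 250)) = (-182 - 300)*(413 + √(222 + 250)) = -482*(413 + √472) = -482*(413 + 2*√118) = -199066 - 964*√118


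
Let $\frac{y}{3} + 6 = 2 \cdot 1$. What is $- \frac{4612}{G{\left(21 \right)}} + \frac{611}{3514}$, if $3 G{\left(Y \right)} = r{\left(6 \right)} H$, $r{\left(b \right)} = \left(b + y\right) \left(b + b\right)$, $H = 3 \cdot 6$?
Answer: $\frac{2058815}{189756} \approx 10.85$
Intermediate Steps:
$y = -12$ ($y = -18 + 3 \cdot 2 \cdot 1 = -18 + 3 \cdot 2 = -18 + 6 = -12$)
$H = 18$
$r{\left(b \right)} = 2 b \left(-12 + b\right)$ ($r{\left(b \right)} = \left(b - 12\right) \left(b + b\right) = \left(-12 + b\right) 2 b = 2 b \left(-12 + b\right)$)
$G{\left(Y \right)} = -432$ ($G{\left(Y \right)} = \frac{2 \cdot 6 \left(-12 + 6\right) 18}{3} = \frac{2 \cdot 6 \left(-6\right) 18}{3} = \frac{\left(-72\right) 18}{3} = \frac{1}{3} \left(-1296\right) = -432$)
$- \frac{4612}{G{\left(21 \right)}} + \frac{611}{3514} = - \frac{4612}{-432} + \frac{611}{3514} = \left(-4612\right) \left(- \frac{1}{432}\right) + 611 \cdot \frac{1}{3514} = \frac{1153}{108} + \frac{611}{3514} = \frac{2058815}{189756}$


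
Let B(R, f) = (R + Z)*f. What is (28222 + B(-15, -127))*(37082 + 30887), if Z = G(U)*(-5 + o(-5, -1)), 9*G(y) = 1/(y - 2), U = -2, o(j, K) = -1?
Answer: 12277580315/6 ≈ 2.0463e+9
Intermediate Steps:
G(y) = 1/(9*(-2 + y)) (G(y) = 1/(9*(y - 2)) = 1/(9*(-2 + y)))
Z = 1/6 (Z = (1/(9*(-2 - 2)))*(-5 - 1) = ((1/9)/(-4))*(-6) = ((1/9)*(-1/4))*(-6) = -1/36*(-6) = 1/6 ≈ 0.16667)
B(R, f) = f*(1/6 + R) (B(R, f) = (R + 1/6)*f = (1/6 + R)*f = f*(1/6 + R))
(28222 + B(-15, -127))*(37082 + 30887) = (28222 - 127*(1/6 - 15))*(37082 + 30887) = (28222 - 127*(-89/6))*67969 = (28222 + 11303/6)*67969 = (180635/6)*67969 = 12277580315/6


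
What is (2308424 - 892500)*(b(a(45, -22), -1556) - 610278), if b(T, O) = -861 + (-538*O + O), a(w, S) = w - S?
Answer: 317780071092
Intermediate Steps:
b(T, O) = -861 - 537*O
(2308424 - 892500)*(b(a(45, -22), -1556) - 610278) = (2308424 - 892500)*((-861 - 537*(-1556)) - 610278) = 1415924*((-861 + 835572) - 610278) = 1415924*(834711 - 610278) = 1415924*224433 = 317780071092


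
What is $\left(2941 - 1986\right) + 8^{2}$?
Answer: $1019$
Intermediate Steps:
$\left(2941 - 1986\right) + 8^{2} = \left(2941 - 1986\right) + 64 = 955 + 64 = 1019$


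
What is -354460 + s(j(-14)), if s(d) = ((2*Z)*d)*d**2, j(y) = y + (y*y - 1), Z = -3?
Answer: -35932906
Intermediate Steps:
j(y) = -1 + y + y**2 (j(y) = y + (y**2 - 1) = y + (-1 + y**2) = -1 + y + y**2)
s(d) = -6*d**3 (s(d) = ((2*(-3))*d)*d**2 = (-6*d)*d**2 = -6*d**3)
-354460 + s(j(-14)) = -354460 - 6*(-1 - 14 + (-14)**2)**3 = -354460 - 6*(-1 - 14 + 196)**3 = -354460 - 6*181**3 = -354460 - 6*5929741 = -354460 - 35578446 = -35932906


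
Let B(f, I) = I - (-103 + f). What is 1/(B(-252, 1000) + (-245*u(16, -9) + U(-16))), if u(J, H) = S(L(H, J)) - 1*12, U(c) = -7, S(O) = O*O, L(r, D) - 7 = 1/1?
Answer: -1/11392 ≈ -8.7781e-5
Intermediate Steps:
L(r, D) = 8 (L(r, D) = 7 + 1/1 = 7 + 1 = 8)
S(O) = O²
u(J, H) = 52 (u(J, H) = 8² - 1*12 = 64 - 12 = 52)
B(f, I) = 103 + I - f (B(f, I) = I + (103 - f) = 103 + I - f)
1/(B(-252, 1000) + (-245*u(16, -9) + U(-16))) = 1/((103 + 1000 - 1*(-252)) + (-245*52 - 7)) = 1/((103 + 1000 + 252) + (-12740 - 7)) = 1/(1355 - 12747) = 1/(-11392) = -1/11392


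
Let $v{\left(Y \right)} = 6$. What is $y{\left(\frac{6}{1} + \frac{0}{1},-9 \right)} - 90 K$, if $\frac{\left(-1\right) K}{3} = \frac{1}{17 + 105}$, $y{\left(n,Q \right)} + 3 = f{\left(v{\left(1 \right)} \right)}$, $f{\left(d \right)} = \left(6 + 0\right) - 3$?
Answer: $\frac{135}{61} \approx 2.2131$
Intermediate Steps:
$f{\left(d \right)} = 3$ ($f{\left(d \right)} = 6 - 3 = 3$)
$y{\left(n,Q \right)} = 0$ ($y{\left(n,Q \right)} = -3 + 3 = 0$)
$K = - \frac{3}{122}$ ($K = - \frac{3}{17 + 105} = - \frac{3}{122} \approx -0.02459$)
$y{\left(\frac{6}{1} + \frac{0}{1},-9 \right)} - 90 K = 0 - - \frac{135}{61} = 0 + \frac{135}{61} = \frac{135}{61}$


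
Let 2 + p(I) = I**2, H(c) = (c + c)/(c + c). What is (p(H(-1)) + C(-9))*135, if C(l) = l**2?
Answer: 10800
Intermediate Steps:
H(c) = 1 (H(c) = (2*c)/((2*c)) = (2*c)*(1/(2*c)) = 1)
p(I) = -2 + I**2
(p(H(-1)) + C(-9))*135 = ((-2 + 1**2) + (-9)**2)*135 = ((-2 + 1) + 81)*135 = (-1 + 81)*135 = 80*135 = 10800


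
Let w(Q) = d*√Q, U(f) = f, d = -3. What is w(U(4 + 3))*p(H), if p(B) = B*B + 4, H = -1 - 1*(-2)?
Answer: -15*√7 ≈ -39.686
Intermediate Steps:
H = 1 (H = -1 + 2 = 1)
p(B) = 4 + B² (p(B) = B² + 4 = 4 + B²)
w(Q) = -3*√Q
w(U(4 + 3))*p(H) = (-3*√(4 + 3))*(4 + 1²) = (-3*√7)*(4 + 1) = -3*√7*5 = -15*√7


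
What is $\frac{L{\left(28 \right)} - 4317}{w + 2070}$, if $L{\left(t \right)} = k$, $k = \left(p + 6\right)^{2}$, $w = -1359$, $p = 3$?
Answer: $- \frac{1412}{237} \approx -5.9578$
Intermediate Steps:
$k = 81$ ($k = \left(3 + 6\right)^{2} = 9^{2} = 81$)
$L{\left(t \right)} = 81$
$\frac{L{\left(28 \right)} - 4317}{w + 2070} = \frac{81 - 4317}{-1359 + 2070} = - \frac{4236}{711} = \left(-4236\right) \frac{1}{711} = - \frac{1412}{237}$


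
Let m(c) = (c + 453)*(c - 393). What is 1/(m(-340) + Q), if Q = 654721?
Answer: 1/571892 ≈ 1.7486e-6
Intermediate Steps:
m(c) = (-393 + c)*(453 + c) (m(c) = (453 + c)*(-393 + c) = (-393 + c)*(453 + c))
1/(m(-340) + Q) = 1/((-178029 + (-340)**2 + 60*(-340)) + 654721) = 1/((-178029 + 115600 - 20400) + 654721) = 1/(-82829 + 654721) = 1/571892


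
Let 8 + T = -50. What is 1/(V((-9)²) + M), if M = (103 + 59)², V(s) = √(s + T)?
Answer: 26244/688747513 - √23/688747513 ≈ 3.8097e-5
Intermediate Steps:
T = -58 (T = -8 - 50 = -58)
V(s) = √(-58 + s) (V(s) = √(s - 58) = √(-58 + s))
M = 26244 (M = 162² = 26244)
1/(V((-9)²) + M) = 1/(√(-58 + (-9)²) + 26244) = 1/(√(-58 + 81) + 26244) = 1/(√23 + 26244) = 1/(26244 + √23)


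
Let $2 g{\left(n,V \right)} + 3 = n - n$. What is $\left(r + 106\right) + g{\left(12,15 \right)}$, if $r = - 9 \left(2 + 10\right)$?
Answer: $- \frac{7}{2} \approx -3.5$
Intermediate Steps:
$g{\left(n,V \right)} = - \frac{3}{2}$ ($g{\left(n,V \right)} = - \frac{3}{2} + \frac{n - n}{2} = - \frac{3}{2} + \frac{1}{2} \cdot 0 = - \frac{3}{2} + 0 = - \frac{3}{2}$)
$r = -108$ ($r = \left(-9\right) 12 = -108$)
$\left(r + 106\right) + g{\left(12,15 \right)} = \left(-108 + 106\right) - \frac{3}{2} = -2 - \frac{3}{2} = - \frac{7}{2}$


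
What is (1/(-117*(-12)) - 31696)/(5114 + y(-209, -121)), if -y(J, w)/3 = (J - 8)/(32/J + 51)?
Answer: -472914071741/76493481948 ≈ -6.1824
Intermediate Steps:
y(J, w) = -3*(-8 + J)/(51 + 32/J) (y(J, w) = -3*(J - 8)/(32/J + 51) = -3*(-8 + J)/(51 + 32/J))
(1/(-117*(-12)) - 31696)/(5114 + y(-209, -121)) = (1/(-117*(-12)) - 31696)/(5114 + 3*(-209)*(8 - 1*(-209))/(32 + 51*(-209))) = (1/1404 - 31696)/(5114 + 3*(-209)*(8 + 209)/(32 - 10659)) = (1/1404 - 31696)/(5114 + 3*(-209)*217/(-10627)) = -44501183/(1404*(5114 + 3*(-209)*(-1/10627)*217)) = -44501183/(1404*(5114 + 136059/10627)) = -44501183/(1404*54482537/10627) = -44501183/1404*10627/54482537 = -472914071741/76493481948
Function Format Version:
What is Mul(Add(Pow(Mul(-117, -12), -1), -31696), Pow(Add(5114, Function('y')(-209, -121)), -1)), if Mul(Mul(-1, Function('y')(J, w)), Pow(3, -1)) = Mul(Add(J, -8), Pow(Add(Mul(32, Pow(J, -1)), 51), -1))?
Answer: Rational(-472914071741, 76493481948) ≈ -6.1824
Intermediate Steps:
Function('y')(J, w) = Mul(-3, Pow(Add(51, Mul(32, Pow(J, -1))), -1), Add(-8, J)) (Function('y')(J, w) = Mul(-3, Mul(Add(J, -8), Pow(Add(Mul(32, Pow(J, -1)), 51), -1))) = Mul(-3, Mul(Add(-8, J), Pow(Add(51, Mul(32, Pow(J, -1))), -1))) = Mul(-3, Mul(Pow(Add(51, Mul(32, Pow(J, -1))), -1), Add(-8, J))) = Mul(-3, Pow(Add(51, Mul(32, Pow(J, -1))), -1), Add(-8, J)))
Mul(Add(Pow(Mul(-117, -12), -1), -31696), Pow(Add(5114, Function('y')(-209, -121)), -1)) = Mul(Add(Pow(Mul(-117, -12), -1), -31696), Pow(Add(5114, Mul(3, -209, Pow(Add(32, Mul(51, -209)), -1), Add(8, Mul(-1, -209)))), -1)) = Mul(Add(Pow(1404, -1), -31696), Pow(Add(5114, Mul(3, -209, Pow(Add(32, -10659), -1), Add(8, 209))), -1)) = Mul(Add(Rational(1, 1404), -31696), Pow(Add(5114, Mul(3, -209, Pow(-10627, -1), 217)), -1)) = Mul(Rational(-44501183, 1404), Pow(Add(5114, Mul(3, -209, Rational(-1, 10627), 217)), -1)) = Mul(Rational(-44501183, 1404), Pow(Add(5114, Rational(136059, 10627)), -1)) = Mul(Rational(-44501183, 1404), Pow(Rational(54482537, 10627), -1)) = Mul(Rational(-44501183, 1404), Rational(10627, 54482537)) = Rational(-472914071741, 76493481948)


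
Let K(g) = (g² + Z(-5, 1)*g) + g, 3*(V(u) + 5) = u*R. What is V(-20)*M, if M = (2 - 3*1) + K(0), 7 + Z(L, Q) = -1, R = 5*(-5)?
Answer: -485/3 ≈ -161.67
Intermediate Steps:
R = -25
Z(L, Q) = -8 (Z(L, Q) = -7 - 1 = -8)
V(u) = -5 - 25*u/3 (V(u) = -5 + (u*(-25))/3 = -5 + (-25*u)/3 = -5 - 25*u/3)
K(g) = g² - 7*g (K(g) = (g² - 8*g) + g = g² - 7*g)
M = -1 (M = (2 - 3*1) + 0*(-7 + 0) = (2 - 3) + 0*(-7) = -1 + 0 = -1)
V(-20)*M = (-5 - 25/3*(-20))*(-1) = (-5 + 500/3)*(-1) = (485/3)*(-1) = -485/3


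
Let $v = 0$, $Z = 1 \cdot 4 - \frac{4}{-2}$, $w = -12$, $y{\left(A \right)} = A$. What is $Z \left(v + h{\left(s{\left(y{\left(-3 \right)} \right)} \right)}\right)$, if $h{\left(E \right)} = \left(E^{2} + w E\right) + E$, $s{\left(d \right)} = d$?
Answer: $252$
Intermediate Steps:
$h{\left(E \right)} = E^{2} - 11 E$ ($h{\left(E \right)} = \left(E^{2} - 12 E\right) + E = E^{2} - 11 E$)
$Z = 6$ ($Z = 4 - -2 = 4 + 2 = 6$)
$Z \left(v + h{\left(s{\left(y{\left(-3 \right)} \right)} \right)}\right) = 6 \left(0 - 3 \left(-11 - 3\right)\right) = 6 \left(0 - -42\right) = 6 \left(0 + 42\right) = 6 \cdot 42 = 252$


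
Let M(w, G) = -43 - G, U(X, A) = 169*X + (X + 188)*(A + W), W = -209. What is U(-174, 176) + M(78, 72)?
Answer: -29983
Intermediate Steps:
U(X, A) = 169*X + (-209 + A)*(188 + X) (U(X, A) = 169*X + (X + 188)*(A - 209) = 169*X + (188 + X)*(-209 + A) = 169*X + (-209 + A)*(188 + X))
U(-174, 176) + M(78, 72) = (-39292 - 40*(-174) + 188*176 + 176*(-174)) + (-43 - 1*72) = (-39292 + 6960 + 33088 - 30624) + (-43 - 72) = -29868 - 115 = -29983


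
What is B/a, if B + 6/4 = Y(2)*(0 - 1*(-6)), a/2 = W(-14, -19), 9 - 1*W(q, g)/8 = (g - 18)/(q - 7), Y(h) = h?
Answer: 441/4864 ≈ 0.090666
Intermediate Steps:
W(q, g) = 72 - 8*(-18 + g)/(-7 + q) (W(q, g) = 72 - 8*(g - 18)/(q - 7) = 72 - 8*(-18 + g)/(-7 + q))
a = 2432/21 (a = 2*(8*(-45 - 1*(-19) + 9*(-14))/(-7 - 14)) = 2*(8*(-45 + 19 - 126)/(-21)) = 2*(8*(-1/21)*(-152)) = 2*(1216/21) = 2432/21 ≈ 115.81)
B = 21/2 (B = -3/2 + 2*(0 - 1*(-6)) = -3/2 + 2*(0 + 6) = -3/2 + 2*6 = -3/2 + 12 = 21/2 ≈ 10.500)
B/a = 21/(2*(2432/21)) = (21/2)*(21/2432) = 441/4864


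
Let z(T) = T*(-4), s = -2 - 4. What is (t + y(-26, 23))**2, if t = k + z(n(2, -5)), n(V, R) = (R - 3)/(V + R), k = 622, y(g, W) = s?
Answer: 3297856/9 ≈ 3.6643e+5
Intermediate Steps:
s = -6
y(g, W) = -6
n(V, R) = (-3 + R)/(R + V)
z(T) = -4*T
t = 1834/3 (t = 622 - 4*(-3 - 5)/(-5 + 2) = 622 - 4*(-8)/(-3) = 622 - (-4)*(-8)/3 = 622 - 4*8/3 = 622 - 32/3 = 1834/3 ≈ 611.33)
(t + y(-26, 23))**2 = (1834/3 - 6)**2 = (1816/3)**2 = 3297856/9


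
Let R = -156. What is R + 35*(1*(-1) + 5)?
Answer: -16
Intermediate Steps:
R + 35*(1*(-1) + 5) = -156 + 35*(1*(-1) + 5) = -156 + 35*(-1 + 5) = -156 + 35*4 = -156 + 140 = -16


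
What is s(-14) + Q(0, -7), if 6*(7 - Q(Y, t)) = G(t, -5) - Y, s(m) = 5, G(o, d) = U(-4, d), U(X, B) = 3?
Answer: 23/2 ≈ 11.500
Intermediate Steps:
G(o, d) = 3
Q(Y, t) = 13/2 + Y/6 (Q(Y, t) = 7 - (3 - Y)/6 = 7 + (-½ + Y/6) = 13/2 + Y/6)
s(-14) + Q(0, -7) = 5 + (13/2 + (⅙)*0) = 5 + (13/2 + 0) = 5 + 13/2 = 23/2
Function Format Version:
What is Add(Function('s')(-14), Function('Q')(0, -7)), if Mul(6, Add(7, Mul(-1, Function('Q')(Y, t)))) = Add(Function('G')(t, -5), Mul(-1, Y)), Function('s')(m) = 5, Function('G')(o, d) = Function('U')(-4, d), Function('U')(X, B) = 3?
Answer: Rational(23, 2) ≈ 11.500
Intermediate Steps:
Function('G')(o, d) = 3
Function('Q')(Y, t) = Add(Rational(13, 2), Mul(Rational(1, 6), Y)) (Function('Q')(Y, t) = Add(7, Mul(Rational(-1, 6), Add(3, Mul(-1, Y)))) = Add(7, Add(Rational(-1, 2), Mul(Rational(1, 6), Y))) = Add(Rational(13, 2), Mul(Rational(1, 6), Y)))
Add(Function('s')(-14), Function('Q')(0, -7)) = Add(5, Add(Rational(13, 2), Mul(Rational(1, 6), 0))) = Add(5, Add(Rational(13, 2), 0)) = Add(5, Rational(13, 2)) = Rational(23, 2)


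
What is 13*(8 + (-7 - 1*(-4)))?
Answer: 65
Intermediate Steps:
13*(8 + (-7 - 1*(-4))) = 13*(8 + (-7 + 4)) = 13*(8 - 3) = 13*5 = 65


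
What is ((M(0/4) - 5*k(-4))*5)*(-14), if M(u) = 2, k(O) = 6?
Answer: 1960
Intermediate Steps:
((M(0/4) - 5*k(-4))*5)*(-14) = ((2 - 5*6)*5)*(-14) = ((2 - 30)*5)*(-14) = -28*5*(-14) = -140*(-14) = 1960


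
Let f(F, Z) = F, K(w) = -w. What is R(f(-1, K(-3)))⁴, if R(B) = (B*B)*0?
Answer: 0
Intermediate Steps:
R(B) = 0 (R(B) = B²*0 = 0)
R(f(-1, K(-3)))⁴ = 0⁴ = 0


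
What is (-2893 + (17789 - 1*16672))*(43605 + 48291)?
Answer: -163207296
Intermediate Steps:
(-2893 + (17789 - 1*16672))*(43605 + 48291) = (-2893 + (17789 - 16672))*91896 = (-2893 + 1117)*91896 = -1776*91896 = -163207296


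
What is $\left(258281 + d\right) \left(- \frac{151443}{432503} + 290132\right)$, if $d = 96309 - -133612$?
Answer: $\frac{61260958296472506}{432503} \approx 1.4164 \cdot 10^{11}$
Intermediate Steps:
$d = 229921$ ($d = 96309 + 133612 = 229921$)
$\left(258281 + d\right) \left(- \frac{151443}{432503} + 290132\right) = \left(258281 + 229921\right) \left(- \frac{151443}{432503} + 290132\right) = 488202 \left(\left(-151443\right) \frac{1}{432503} + 290132\right) = 488202 \left(- \frac{151443}{432503} + 290132\right) = 488202 \cdot \frac{125482808953}{432503} = \frac{61260958296472506}{432503}$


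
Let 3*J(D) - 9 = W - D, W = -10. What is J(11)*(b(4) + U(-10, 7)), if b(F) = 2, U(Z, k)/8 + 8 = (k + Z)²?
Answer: -40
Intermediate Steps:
U(Z, k) = -64 + 8*(Z + k)² (U(Z, k) = -64 + 8*(k + Z)² = -64 + 8*(Z + k)²)
J(D) = -⅓ - D/3 (J(D) = 3 + (-10 - D)/3 = 3 + (-10/3 - D/3) = -⅓ - D/3)
J(11)*(b(4) + U(-10, 7)) = (-⅓ - ⅓*11)*(2 + (-64 + 8*(-10 + 7)²)) = (-⅓ - 11/3)*(2 + (-64 + 8*(-3)²)) = -4*(2 + (-64 + 8*9)) = -4*(2 + (-64 + 72)) = -4*(2 + 8) = -4*10 = -40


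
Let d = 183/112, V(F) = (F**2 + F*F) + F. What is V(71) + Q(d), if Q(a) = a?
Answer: 1137319/112 ≈ 10155.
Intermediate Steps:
V(F) = F + 2*F**2 (V(F) = (F**2 + F**2) + F = 2*F**2 + F = F + 2*F**2)
d = 183/112 (d = 183*(1/112) = 183/112 ≈ 1.6339)
V(71) + Q(d) = 71*(1 + 2*71) + 183/112 = 71*(1 + 142) + 183/112 = 71*143 + 183/112 = 10153 + 183/112 = 1137319/112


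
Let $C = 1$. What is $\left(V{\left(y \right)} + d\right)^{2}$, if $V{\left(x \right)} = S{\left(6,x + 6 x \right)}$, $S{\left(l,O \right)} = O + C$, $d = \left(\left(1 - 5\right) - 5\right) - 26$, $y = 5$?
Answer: $1$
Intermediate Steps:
$d = -35$ ($d = \left(-4 - 5\right) - 26 = -9 - 26 = -35$)
$S{\left(l,O \right)} = 1 + O$ ($S{\left(l,O \right)} = O + 1 = 1 + O$)
$V{\left(x \right)} = 1 + 7 x$ ($V{\left(x \right)} = 1 + \left(x + 6 x\right) = 1 + 7 x$)
$\left(V{\left(y \right)} + d\right)^{2} = \left(\left(1 + 7 \cdot 5\right) - 35\right)^{2} = \left(\left(1 + 35\right) - 35\right)^{2} = \left(36 - 35\right)^{2} = 1^{2} = 1$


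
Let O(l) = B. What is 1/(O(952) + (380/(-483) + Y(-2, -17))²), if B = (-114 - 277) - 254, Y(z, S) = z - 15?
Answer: -233289/76666124 ≈ -0.0030429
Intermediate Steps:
Y(z, S) = -15 + z
B = -645 (B = -391 - 254 = -645)
O(l) = -645
1/(O(952) + (380/(-483) + Y(-2, -17))²) = 1/(-645 + (380/(-483) + (-15 - 2))²) = 1/(-645 + (380*(-1/483) - 17)²) = 1/(-645 + (-380/483 - 17)²) = 1/(-645 + (-8591/483)²) = 1/(-645 + 73805281/233289) = 1/(-76666124/233289) = -233289/76666124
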